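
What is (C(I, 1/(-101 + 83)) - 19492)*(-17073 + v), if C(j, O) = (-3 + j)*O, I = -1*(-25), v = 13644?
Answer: 66842259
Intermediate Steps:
I = 25
C(j, O) = O*(-3 + j)
(C(I, 1/(-101 + 83)) - 19492)*(-17073 + v) = ((-3 + 25)/(-101 + 83) - 19492)*(-17073 + 13644) = (22/(-18) - 19492)*(-3429) = (-1/18*22 - 19492)*(-3429) = (-11/9 - 19492)*(-3429) = -175439/9*(-3429) = 66842259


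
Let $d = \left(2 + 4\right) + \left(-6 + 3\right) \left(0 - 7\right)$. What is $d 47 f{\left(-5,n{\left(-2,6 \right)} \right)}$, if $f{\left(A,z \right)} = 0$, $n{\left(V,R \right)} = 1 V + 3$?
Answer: $0$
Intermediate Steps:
$n{\left(V,R \right)} = 3 + V$ ($n{\left(V,R \right)} = V + 3 = 3 + V$)
$d = 27$ ($d = 6 - -21 = 6 + 21 = 27$)
$d 47 f{\left(-5,n{\left(-2,6 \right)} \right)} = 27 \cdot 47 \cdot 0 = 1269 \cdot 0 = 0$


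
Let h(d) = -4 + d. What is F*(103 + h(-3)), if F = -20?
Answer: -1920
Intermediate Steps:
F*(103 + h(-3)) = -20*(103 + (-4 - 3)) = -20*(103 - 7) = -20*96 = -1920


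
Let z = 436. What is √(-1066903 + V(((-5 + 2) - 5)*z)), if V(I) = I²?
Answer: 3*√1233249 ≈ 3331.6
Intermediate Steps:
√(-1066903 + V(((-5 + 2) - 5)*z)) = √(-1066903 + (((-5 + 2) - 5)*436)²) = √(-1066903 + ((-3 - 5)*436)²) = √(-1066903 + (-8*436)²) = √(-1066903 + (-3488)²) = √(-1066903 + 12166144) = √11099241 = 3*√1233249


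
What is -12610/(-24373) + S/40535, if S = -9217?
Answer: 286500409/987959555 ≈ 0.28999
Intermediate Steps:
-12610/(-24373) + S/40535 = -12610/(-24373) - 9217/40535 = -12610*(-1/24373) - 9217*1/40535 = 12610/24373 - 9217/40535 = 286500409/987959555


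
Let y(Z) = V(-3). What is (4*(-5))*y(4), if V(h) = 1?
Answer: -20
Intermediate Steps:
y(Z) = 1
(4*(-5))*y(4) = (4*(-5))*1 = -20*1 = -20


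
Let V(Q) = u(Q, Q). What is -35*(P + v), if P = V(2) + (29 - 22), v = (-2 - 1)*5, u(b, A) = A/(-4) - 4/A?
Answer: 735/2 ≈ 367.50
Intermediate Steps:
u(b, A) = -4/A - A/4 (u(b, A) = A*(-¼) - 4/A = -A/4 - 4/A = -4/A - A/4)
V(Q) = -4/Q - Q/4
v = -15 (v = -3*5 = -15)
P = 9/2 (P = (-4/2 - ¼*2) + (29 - 22) = (-4*½ - ½) + 7 = (-2 - ½) + 7 = -5/2 + 7 = 9/2 ≈ 4.5000)
-35*(P + v) = -35*(9/2 - 15) = -35*(-21/2) = 735/2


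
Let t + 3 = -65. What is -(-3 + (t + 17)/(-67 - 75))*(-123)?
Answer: -46125/142 ≈ -324.82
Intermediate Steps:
t = -68 (t = -3 - 65 = -68)
-(-3 + (t + 17)/(-67 - 75))*(-123) = -(-3 + (-68 + 17)/(-67 - 75))*(-123) = -(-3 - 51/(-142))*(-123) = -(-3 - 51*(-1/142))*(-123) = -(-3 + 51/142)*(-123) = -(-375)*(-123)/142 = -1*46125/142 = -46125/142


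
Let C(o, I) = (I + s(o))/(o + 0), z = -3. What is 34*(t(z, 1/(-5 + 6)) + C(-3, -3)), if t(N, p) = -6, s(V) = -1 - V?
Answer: -578/3 ≈ -192.67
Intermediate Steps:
C(o, I) = (-1 + I - o)/o (C(o, I) = (I + (-1 - o))/(o + 0) = (-1 + I - o)/o)
34*(t(z, 1/(-5 + 6)) + C(-3, -3)) = 34*(-6 + (-1 - 3 - 1*(-3))/(-3)) = 34*(-6 - (-1 - 3 + 3)/3) = 34*(-6 - ⅓*(-1)) = 34*(-6 + ⅓) = 34*(-17/3) = -578/3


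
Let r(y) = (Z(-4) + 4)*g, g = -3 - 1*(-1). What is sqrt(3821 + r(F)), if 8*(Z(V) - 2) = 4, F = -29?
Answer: 4*sqrt(238) ≈ 61.709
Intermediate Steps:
Z(V) = 5/2 (Z(V) = 2 + (1/8)*4 = 2 + 1/2 = 5/2)
g = -2 (g = -3 + 1 = -2)
r(y) = -13 (r(y) = (5/2 + 4)*(-2) = (13/2)*(-2) = -13)
sqrt(3821 + r(F)) = sqrt(3821 - 13) = sqrt(3808) = 4*sqrt(238)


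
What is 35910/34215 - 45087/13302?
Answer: -23666153/10113954 ≈ -2.3400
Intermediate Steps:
35910/34215 - 45087/13302 = 35910*(1/34215) - 45087*1/13302 = 2394/2281 - 15029/4434 = -23666153/10113954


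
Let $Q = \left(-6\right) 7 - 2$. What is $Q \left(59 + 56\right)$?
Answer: $-5060$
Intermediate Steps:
$Q = -44$ ($Q = -42 - 2 = -44$)
$Q \left(59 + 56\right) = - 44 \left(59 + 56\right) = \left(-44\right) 115 = -5060$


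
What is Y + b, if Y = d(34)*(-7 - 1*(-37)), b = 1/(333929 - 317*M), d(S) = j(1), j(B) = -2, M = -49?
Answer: -20967719/349462 ≈ -60.000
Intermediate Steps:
d(S) = -2
b = 1/349462 (b = 1/(333929 - 317*(-49)) = 1/(333929 + 15533) = 1/349462 ≈ 2.8615e-6)
Y = -60 (Y = -2*(-7 - 1*(-37)) = -2*(-7 + 37) = -2*30 = -60)
Y + b = -60 + 1/349462 = -20967719/349462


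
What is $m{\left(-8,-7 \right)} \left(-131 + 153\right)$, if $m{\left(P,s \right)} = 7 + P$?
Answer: $-22$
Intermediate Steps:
$m{\left(-8,-7 \right)} \left(-131 + 153\right) = \left(7 - 8\right) \left(-131 + 153\right) = \left(-1\right) 22 = -22$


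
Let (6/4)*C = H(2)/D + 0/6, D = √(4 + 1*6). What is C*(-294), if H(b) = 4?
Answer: -392*√10/5 ≈ -247.92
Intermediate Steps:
D = √10 (D = √(4 + 6) = √10 ≈ 3.1623)
C = 4*√10/15 (C = 2*(4/(√10) + 0/6)/3 = 2*(4*(√10/10) + 0*(⅙))/3 = 2*(2*√10/5 + 0)/3 = 2*(2*√10/5)/3 = 4*√10/15 ≈ 0.84327)
C*(-294) = (4*√10/15)*(-294) = -392*√10/5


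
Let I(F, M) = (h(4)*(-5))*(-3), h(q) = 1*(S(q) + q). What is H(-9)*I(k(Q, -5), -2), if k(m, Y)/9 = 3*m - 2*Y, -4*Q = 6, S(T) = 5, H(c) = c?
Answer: -1215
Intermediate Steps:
Q = -3/2 (Q = -1/4*6 = -3/2 ≈ -1.5000)
k(m, Y) = -18*Y + 27*m (k(m, Y) = 9*(3*m - 2*Y) = 9*(-2*Y + 3*m) = -18*Y + 27*m)
h(q) = 5 + q (h(q) = 1*(5 + q) = 5 + q)
I(F, M) = 135 (I(F, M) = ((5 + 4)*(-5))*(-3) = (9*(-5))*(-3) = -45*(-3) = 135)
H(-9)*I(k(Q, -5), -2) = -9*135 = -1215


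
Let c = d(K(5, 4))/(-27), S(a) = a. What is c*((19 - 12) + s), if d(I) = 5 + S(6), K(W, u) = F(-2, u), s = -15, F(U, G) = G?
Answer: 88/27 ≈ 3.2593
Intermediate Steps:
K(W, u) = u
d(I) = 11 (d(I) = 5 + 6 = 11)
c = -11/27 (c = 11/(-27) = 11*(-1/27) = -11/27 ≈ -0.40741)
c*((19 - 12) + s) = -11*((19 - 12) - 15)/27 = -11*(7 - 15)/27 = -11/27*(-8) = 88/27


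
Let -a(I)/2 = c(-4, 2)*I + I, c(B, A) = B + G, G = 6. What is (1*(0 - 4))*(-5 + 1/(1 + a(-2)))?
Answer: 256/13 ≈ 19.692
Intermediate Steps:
c(B, A) = 6 + B (c(B, A) = B + 6 = 6 + B)
a(I) = -6*I (a(I) = -2*((6 - 4)*I + I) = -2*(2*I + I) = -6*I)
(1*(0 - 4))*(-5 + 1/(1 + a(-2))) = (1*(0 - 4))*(-5 + 1/(1 - 6*(-2))) = (1*(-4))*(-5 + 1/(1 + 12)) = -4*(-5 + 1/13) = -4*(-64/13) = 256/13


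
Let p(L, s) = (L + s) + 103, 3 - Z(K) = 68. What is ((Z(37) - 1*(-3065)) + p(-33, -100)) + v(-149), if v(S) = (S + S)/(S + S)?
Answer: 2971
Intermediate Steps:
Z(K) = -65 (Z(K) = 3 - 1*68 = 3 - 68 = -65)
v(S) = 1 (v(S) = (2*S)/((2*S)) = (2*S)*(1/(2*S)) = 1)
p(L, s) = 103 + L + s
((Z(37) - 1*(-3065)) + p(-33, -100)) + v(-149) = ((-65 - 1*(-3065)) + (103 - 33 - 100)) + 1 = ((-65 + 3065) - 30) + 1 = (3000 - 30) + 1 = 2970 + 1 = 2971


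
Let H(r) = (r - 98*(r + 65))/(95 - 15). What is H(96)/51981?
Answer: -7841/2079240 ≈ -0.0037711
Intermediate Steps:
H(r) = -637/8 - 97*r/80 (H(r) = (r - 98*(65 + r))/80 = (r + (-6370 - 98*r))*(1/80) = (-6370 - 97*r)*(1/80) = -637/8 - 97*r/80)
H(96)/51981 = (-637/8 - 97/80*96)/51981 = (-637/8 - 582/5)*(1/51981) = -7841/40*1/51981 = -7841/2079240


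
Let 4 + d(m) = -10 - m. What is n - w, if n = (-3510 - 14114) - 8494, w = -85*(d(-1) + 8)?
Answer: -26543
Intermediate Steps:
d(m) = -14 - m (d(m) = -4 + (-10 - m) = -14 - m)
w = 425 (w = -85*((-14 - 1*(-1)) + 8) = -85*((-14 + 1) + 8) = -85*(-13 + 8) = -85*(-5) = 425)
n = -26118 (n = -17624 - 8494 = -26118)
n - w = -26118 - 1*425 = -26118 - 425 = -26543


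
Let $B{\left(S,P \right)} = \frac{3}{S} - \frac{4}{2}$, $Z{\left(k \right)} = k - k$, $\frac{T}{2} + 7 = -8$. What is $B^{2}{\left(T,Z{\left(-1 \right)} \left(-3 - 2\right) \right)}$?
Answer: $\frac{441}{100} \approx 4.41$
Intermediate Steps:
$T = -30$ ($T = -14 + 2 \left(-8\right) = -14 - 16 = -30$)
$Z{\left(k \right)} = 0$
$B{\left(S,P \right)} = -2 + \frac{3}{S}$ ($B{\left(S,P \right)} = \frac{3}{S} - 2 = -2 + \frac{3}{S}$)
$B^{2}{\left(T,Z{\left(-1 \right)} \left(-3 - 2\right) \right)} = \left(-2 + \frac{3}{-30}\right)^{2} = \left(-2 + 3 \left(- \frac{1}{30}\right)\right)^{2} = \left(-2 - \frac{1}{10}\right)^{2} = \left(- \frac{21}{10}\right)^{2} = \frac{441}{100}$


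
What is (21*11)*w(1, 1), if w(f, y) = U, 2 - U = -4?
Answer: 1386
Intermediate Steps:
U = 6 (U = 2 - 1*(-4) = 2 + 4 = 6)
w(f, y) = 6
(21*11)*w(1, 1) = (21*11)*6 = 231*6 = 1386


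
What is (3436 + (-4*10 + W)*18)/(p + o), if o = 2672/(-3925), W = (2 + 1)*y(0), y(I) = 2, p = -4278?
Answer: -5542100/8396911 ≈ -0.66002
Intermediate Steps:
W = 6 (W = (2 + 1)*2 = 3*2 = 6)
o = -2672/3925 (o = 2672*(-1/3925) = -2672/3925 ≈ -0.68076)
(3436 + (-4*10 + W)*18)/(p + o) = (3436 + (-4*10 + 6)*18)/(-4278 - 2672/3925) = (3436 + (-40 + 6)*18)/(-16793822/3925) = (3436 - 34*18)*(-3925/16793822) = (3436 - 612)*(-3925/16793822) = 2824*(-3925/16793822) = -5542100/8396911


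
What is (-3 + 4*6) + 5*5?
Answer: 46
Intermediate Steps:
(-3 + 4*6) + 5*5 = (-3 + 24) + 25 = 21 + 25 = 46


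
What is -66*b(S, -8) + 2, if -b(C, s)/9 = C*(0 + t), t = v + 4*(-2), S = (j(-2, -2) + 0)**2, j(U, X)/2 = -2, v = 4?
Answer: -38014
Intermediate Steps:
j(U, X) = -4 (j(U, X) = 2*(-2) = -4)
S = 16 (S = (-4 + 0)**2 = (-4)**2 = 16)
t = -4 (t = 4 + 4*(-2) = 4 - 8 = -4)
b(C, s) = 36*C (b(C, s) = -9*C*(0 - 4) = -9*C*(-4) = -(-36)*C = 36*C)
-66*b(S, -8) + 2 = -2376*16 + 2 = -66*576 + 2 = -38016 + 2 = -38014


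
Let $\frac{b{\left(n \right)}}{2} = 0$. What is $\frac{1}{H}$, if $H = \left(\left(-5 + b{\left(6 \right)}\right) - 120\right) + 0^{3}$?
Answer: $- \frac{1}{125} \approx -0.008$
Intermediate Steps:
$b{\left(n \right)} = 0$ ($b{\left(n \right)} = 2 \cdot 0 = 0$)
$H = -125$ ($H = \left(\left(-5 + 0\right) - 120\right) + 0^{3} = \left(-5 - 120\right) + 0 = -125 + 0 = -125$)
$\frac{1}{H} = \frac{1}{-125} = - \frac{1}{125}$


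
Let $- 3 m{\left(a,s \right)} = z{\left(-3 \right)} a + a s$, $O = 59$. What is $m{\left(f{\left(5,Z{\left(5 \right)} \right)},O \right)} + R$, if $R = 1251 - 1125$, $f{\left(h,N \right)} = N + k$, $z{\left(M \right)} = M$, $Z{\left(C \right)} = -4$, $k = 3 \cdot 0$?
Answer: $\frac{602}{3} \approx 200.67$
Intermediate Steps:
$k = 0$
$f{\left(h,N \right)} = N$ ($f{\left(h,N \right)} = N + 0 = N$)
$m{\left(a,s \right)} = a - \frac{a s}{3}$ ($m{\left(a,s \right)} = - \frac{- 3 a + a s}{3} = a - \frac{a s}{3}$)
$R = 126$
$m{\left(f{\left(5,Z{\left(5 \right)} \right)},O \right)} + R = \frac{1}{3} \left(-4\right) \left(3 - 59\right) + 126 = \frac{1}{3} \left(-4\right) \left(-56\right) + 126 = \frac{224}{3} + 126 = \frac{602}{3}$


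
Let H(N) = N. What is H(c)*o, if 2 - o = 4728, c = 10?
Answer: -47260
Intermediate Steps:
o = -4726 (o = 2 - 1*4728 = 2 - 4728 = -4726)
H(c)*o = 10*(-4726) = -47260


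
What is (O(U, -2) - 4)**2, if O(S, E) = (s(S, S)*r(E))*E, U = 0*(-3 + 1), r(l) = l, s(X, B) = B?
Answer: 16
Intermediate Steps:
U = 0 (U = 0*(-2) = 0)
O(S, E) = S*E**2 (O(S, E) = (S*E)*E = (E*S)*E = S*E**2)
(O(U, -2) - 4)**2 = (0*(-2)**2 - 4)**2 = (0*4 - 4)**2 = (0 - 4)**2 = (-4)**2 = 16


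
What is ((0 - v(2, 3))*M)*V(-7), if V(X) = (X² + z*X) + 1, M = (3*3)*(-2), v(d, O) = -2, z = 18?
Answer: 2736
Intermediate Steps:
M = -18 (M = 9*(-2) = -18)
V(X) = 1 + X² + 18*X (V(X) = (X² + 18*X) + 1 = 1 + X² + 18*X)
((0 - v(2, 3))*M)*V(-7) = ((0 - 1*(-2))*(-18))*(1 + (-7)² + 18*(-7)) = ((0 + 2)*(-18))*(1 + 49 - 126) = (2*(-18))*(-76) = -36*(-76) = 2736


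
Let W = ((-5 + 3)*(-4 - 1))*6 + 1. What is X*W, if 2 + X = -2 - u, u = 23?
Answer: -1647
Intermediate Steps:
W = 61 (W = -2*(-5)*6 + 1 = 10*6 + 1 = 60 + 1 = 61)
X = -27 (X = -2 + (-2 - 1*23) = -2 + (-2 - 23) = -2 - 25 = -27)
X*W = -27*61 = -1647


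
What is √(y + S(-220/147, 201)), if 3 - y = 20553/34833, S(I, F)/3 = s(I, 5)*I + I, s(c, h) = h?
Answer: I*√560678798/4781 ≈ 4.9527*I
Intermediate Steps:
S(I, F) = 18*I (S(I, F) = 3*(5*I + I) = 3*(6*I) = 18*I)
y = 1646/683 (y = 3 - 20553/34833 = 3 - 1*403/683 = 3 - 403/683 = 1646/683 ≈ 2.4100)
√(y + S(-220/147, 201)) = √(1646/683 + 18*(-220/147)) = √(1646/683 - 1320/49) = √(-820906/33467) = I*√560678798/4781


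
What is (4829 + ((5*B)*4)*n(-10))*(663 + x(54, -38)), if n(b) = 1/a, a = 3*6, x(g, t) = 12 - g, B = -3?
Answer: 2996739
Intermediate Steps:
a = 18
n(b) = 1/18
(4829 + ((5*B)*4)*n(-10))*(663 + x(54, -38)) = (4829 + ((5*(-3))*4)*(1/18))*(663 + (12 - 1*54)) = (4829 - 15*4*(1/18))*(663 + (12 - 54)) = (4829 - 60*1/18)*(663 - 42) = (4829 - 10/3)*621 = (14477/3)*621 = 2996739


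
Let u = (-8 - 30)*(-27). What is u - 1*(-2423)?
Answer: 3449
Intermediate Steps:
u = 1026 (u = -38*(-27) = 1026)
u - 1*(-2423) = 1026 - 1*(-2423) = 1026 + 2423 = 3449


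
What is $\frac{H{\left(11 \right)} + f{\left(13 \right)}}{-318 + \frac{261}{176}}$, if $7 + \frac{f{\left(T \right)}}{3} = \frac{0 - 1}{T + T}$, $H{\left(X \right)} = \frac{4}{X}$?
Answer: $\frac{47480}{724191} \approx 0.065563$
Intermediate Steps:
$f{\left(T \right)} = -21 - \frac{3}{2 T}$ ($f{\left(T \right)} = -21 + 3 \frac{0 - 1}{T + T} = -21 + 3 \left(- \frac{1}{2 T}\right) = -21 - \frac{3}{2 T}$)
$\frac{H{\left(11 \right)} + f{\left(13 \right)}}{-318 + \frac{261}{176}} = \frac{\frac{4}{11} - \left(21 + \frac{3}{2 \cdot 13}\right)}{-318 + \frac{261}{176}} = \frac{4 \cdot \frac{1}{11} - \frac{549}{26}}{-318 + 261 \cdot \frac{1}{176}} = \frac{\frac{4}{11} - \frac{549}{26}}{-318 + \frac{261}{176}} = \frac{\frac{4}{11} - \frac{549}{26}}{- \frac{55707}{176}} = \left(- \frac{5935}{286}\right) \left(- \frac{176}{55707}\right) = \frac{47480}{724191}$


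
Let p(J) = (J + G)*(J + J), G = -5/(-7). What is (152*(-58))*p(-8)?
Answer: -7193856/7 ≈ -1.0277e+6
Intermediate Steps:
G = 5/7 (G = -5*(-⅐) = 5/7 ≈ 0.71429)
p(J) = 2*J*(5/7 + J) (p(J) = (J + 5/7)*(J + J) = (5/7 + J)*(2*J) = 2*J*(5/7 + J))
(152*(-58))*p(-8) = (152*(-58))*((2/7)*(-8)*(5 + 7*(-8))) = -17632*(-8)*(5 - 56)/7 = -17632*(-8)*(-51)/7 = -8816*816/7 = -7193856/7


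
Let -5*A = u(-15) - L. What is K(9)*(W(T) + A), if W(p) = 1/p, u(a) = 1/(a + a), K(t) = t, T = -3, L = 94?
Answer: 8313/50 ≈ 166.26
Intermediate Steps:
u(a) = 1/(2*a)
A = 2821/150 (A = -((½)/(-15) - 1*94)/5 = -((½)*(-1/15) - 94)/5 = -(-1/30 - 94)/5 = -⅕*(-2821/30) = 2821/150 ≈ 18.807)
K(9)*(W(T) + A) = 9*(1/(-3) + 2821/150) = 9*(-⅓ + 2821/150) = 9*(2771/150) = 8313/50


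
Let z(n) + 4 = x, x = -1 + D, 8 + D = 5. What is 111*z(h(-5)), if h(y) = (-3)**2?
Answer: -888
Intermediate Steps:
D = -3 (D = -8 + 5 = -3)
h(y) = 9
x = -4 (x = -1 - 3 = -4)
z(n) = -8 (z(n) = -4 - 4 = -8)
111*z(h(-5)) = 111*(-8) = -888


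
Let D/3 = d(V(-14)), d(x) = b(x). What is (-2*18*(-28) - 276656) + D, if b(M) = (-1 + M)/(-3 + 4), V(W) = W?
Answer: -275693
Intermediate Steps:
b(M) = -1 + M (b(M) = (-1 + M)/1 = (-1 + M)*1 = -1 + M)
d(x) = -1 + x
D = -45 (D = 3*(-1 - 14) = 3*(-15) = -45)
(-2*18*(-28) - 276656) + D = (-2*18*(-28) - 276656) - 45 = (-36*(-28) - 276656) - 45 = (1008 - 276656) - 45 = -275648 - 45 = -275693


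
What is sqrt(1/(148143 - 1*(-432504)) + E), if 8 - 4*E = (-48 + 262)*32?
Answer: I*sqrt(576528104440743)/580647 ≈ 41.352*I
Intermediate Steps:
E = -1710 (E = 2 - (-48 + 262)*32/4 = 2 - 107*32/2 = 2 - 1/4*6848 = 2 - 1712 = -1710)
sqrt(1/(148143 - 1*(-432504)) + E) = sqrt(1/(148143 - 1*(-432504)) - 1710) = sqrt(1/(148143 + 432504) - 1710) = sqrt(1/580647 - 1710) = sqrt(-992906369/580647) = I*sqrt(576528104440743)/580647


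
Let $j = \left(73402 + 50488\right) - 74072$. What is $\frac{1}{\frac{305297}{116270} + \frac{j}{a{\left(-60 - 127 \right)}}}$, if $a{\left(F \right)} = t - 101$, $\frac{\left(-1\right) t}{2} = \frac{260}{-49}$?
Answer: $- \frac{514959830}{282472443727} \approx -0.001823$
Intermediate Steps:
$t = \frac{520}{49}$ ($t = - 2 \frac{260}{-49} = - 2 \cdot 260 \left(- \frac{1}{49}\right) = \left(-2\right) \left(- \frac{260}{49}\right) = \frac{520}{49} \approx 10.612$)
$j = 49818$ ($j = 123890 - 74072 = 49818$)
$a{\left(F \right)} = - \frac{4429}{49}$ ($a{\left(F \right)} = \frac{520}{49} - 101 = - \frac{4429}{49}$)
$\frac{1}{\frac{305297}{116270} + \frac{j}{a{\left(-60 - 127 \right)}}} = \frac{1}{\frac{305297}{116270} + \frac{49818}{- \frac{4429}{49}}} = \frac{1}{305297 \cdot \frac{1}{116270} + 49818 \left(- \frac{49}{4429}\right)} = \frac{1}{\frac{305297}{116270} - \frac{2441082}{4429}} = \frac{1}{- \frac{282472443727}{514959830}} = - \frac{514959830}{282472443727}$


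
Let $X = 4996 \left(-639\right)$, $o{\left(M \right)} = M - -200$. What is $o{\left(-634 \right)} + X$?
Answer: $-3192878$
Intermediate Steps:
$o{\left(M \right)} = 200 + M$ ($o{\left(M \right)} = M + 200 = 200 + M$)
$X = -3192444$
$o{\left(-634 \right)} + X = \left(200 - 634\right) - 3192444 = -434 - 3192444 = -3192878$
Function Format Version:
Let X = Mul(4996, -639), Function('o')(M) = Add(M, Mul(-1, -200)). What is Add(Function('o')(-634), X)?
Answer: -3192878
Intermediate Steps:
Function('o')(M) = Add(200, M) (Function('o')(M) = Add(M, 200) = Add(200, M))
X = -3192444
Add(Function('o')(-634), X) = Add(Add(200, -634), -3192444) = Add(-434, -3192444) = -3192878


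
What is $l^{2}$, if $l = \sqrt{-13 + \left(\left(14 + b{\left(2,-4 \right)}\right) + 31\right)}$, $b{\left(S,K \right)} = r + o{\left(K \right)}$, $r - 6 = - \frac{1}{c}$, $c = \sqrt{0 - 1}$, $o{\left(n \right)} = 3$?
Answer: $41 + i \approx 41.0 + 1.0 i$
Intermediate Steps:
$c = i$ ($c = \sqrt{-1} = i \approx 1.0 i$)
$r = 6 + i$ ($r = 6 - \frac{1}{i} = 6 - - i = 6 + i \approx 6.0 + 1.0 i$)
$b{\left(S,K \right)} = 9 + i$ ($b{\left(S,K \right)} = \left(6 + i\right) + 3 = 9 + i$)
$l = \sqrt{41 + i}$ ($l = \sqrt{-13 + \left(\left(14 + \left(9 + i\right)\right) + 31\right)} = \sqrt{-13 + \left(\left(23 + i\right) + 31\right)} = \sqrt{-13 + \left(54 + i\right)} = \sqrt{41 + i} \approx 6.4036 + 0.07808 i$)
$l^{2} = \left(\sqrt{41 + i}\right)^{2} = 41 + i$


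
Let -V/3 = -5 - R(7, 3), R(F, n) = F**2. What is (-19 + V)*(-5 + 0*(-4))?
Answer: -715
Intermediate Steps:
V = 162 (V = -3*(-5 - 1*7**2) = -3*(-5 - 1*49) = -3*(-5 - 49) = -3*(-54) = 162)
(-19 + V)*(-5 + 0*(-4)) = (-19 + 162)*(-5 + 0*(-4)) = 143*(-5 + 0) = 143*(-5) = -715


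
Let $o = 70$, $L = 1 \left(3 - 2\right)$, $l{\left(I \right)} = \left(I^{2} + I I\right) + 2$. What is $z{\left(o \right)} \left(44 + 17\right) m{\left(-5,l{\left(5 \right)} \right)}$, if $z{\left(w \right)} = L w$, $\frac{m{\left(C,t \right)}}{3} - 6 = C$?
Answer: $12810$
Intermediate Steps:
$l{\left(I \right)} = 2 + 2 I^{2}$ ($l{\left(I \right)} = \left(I^{2} + I^{2}\right) + 2 = 2 I^{2} + 2 = 2 + 2 I^{2}$)
$m{\left(C,t \right)} = 18 + 3 C$
$L = 1$ ($L = 1 \cdot 1 = 1$)
$z{\left(w \right)} = w$ ($z{\left(w \right)} = 1 w = w$)
$z{\left(o \right)} \left(44 + 17\right) m{\left(-5,l{\left(5 \right)} \right)} = 70 \left(44 + 17\right) \left(18 + 3 \left(-5\right)\right) = 70 \cdot 61 \left(18 - 15\right) = 70 \cdot 61 \cdot 3 = 70 \cdot 183 = 12810$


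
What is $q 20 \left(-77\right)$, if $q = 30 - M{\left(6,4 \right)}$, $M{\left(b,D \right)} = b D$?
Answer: $-9240$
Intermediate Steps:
$M{\left(b,D \right)} = D b$
$q = 6$ ($q = 30 - 4 \cdot 6 = 30 - 24 = 6$)
$q 20 \left(-77\right) = 6 \cdot 20 \left(-77\right) = 120 \left(-77\right) = -9240$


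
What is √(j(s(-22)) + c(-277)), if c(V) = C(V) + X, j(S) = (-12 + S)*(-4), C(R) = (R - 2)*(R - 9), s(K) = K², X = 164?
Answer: √78070 ≈ 279.41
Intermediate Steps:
C(R) = (-9 + R)*(-2 + R) (C(R) = (-2 + R)*(-9 + R) = (-9 + R)*(-2 + R))
j(S) = 48 - 4*S
c(V) = 182 + V² - 11*V (c(V) = (18 + V² - 11*V) + 164 = 182 + V² - 11*V)
√(j(s(-22)) + c(-277)) = √((48 - 4*(-22)²) + (182 + (-277)² - 11*(-277))) = √((48 - 4*484) + (182 + 76729 + 3047)) = √((48 - 1936) + 79958) = √(-1888 + 79958) = √78070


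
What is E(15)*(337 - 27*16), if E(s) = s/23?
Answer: -1425/23 ≈ -61.957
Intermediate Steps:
E(s) = s/23 (E(s) = s*(1/23) = s/23)
E(15)*(337 - 27*16) = ((1/23)*15)*(337 - 27*16) = 15*(337 - 432)/23 = (15/23)*(-95) = -1425/23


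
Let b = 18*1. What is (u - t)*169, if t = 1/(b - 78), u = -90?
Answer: -912431/60 ≈ -15207.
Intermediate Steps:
b = 18
t = -1/60 (t = 1/(18 - 78) = 1/(-60) = -1/60 ≈ -0.016667)
(u - t)*169 = (-90 - 1*(-1/60))*169 = (-90 + 1/60)*169 = -5399/60*169 = -912431/60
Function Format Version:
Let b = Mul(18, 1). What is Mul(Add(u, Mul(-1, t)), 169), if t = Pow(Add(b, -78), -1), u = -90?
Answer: Rational(-912431, 60) ≈ -15207.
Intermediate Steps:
b = 18
t = Rational(-1, 60) (t = Pow(Add(18, -78), -1) = Pow(-60, -1) = Rational(-1, 60) ≈ -0.016667)
Mul(Add(u, Mul(-1, t)), 169) = Mul(Add(-90, Mul(-1, Rational(-1, 60))), 169) = Mul(Add(-90, Rational(1, 60)), 169) = Mul(Rational(-5399, 60), 169) = Rational(-912431, 60)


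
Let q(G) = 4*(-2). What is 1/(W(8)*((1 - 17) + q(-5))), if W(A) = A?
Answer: -1/192 ≈ -0.0052083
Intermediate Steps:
q(G) = -8
1/(W(8)*((1 - 17) + q(-5))) = 1/(8*((1 - 17) - 8)) = 1/(8*(-16 - 8)) = 1/(8*(-24)) = 1/(-192) = -1/192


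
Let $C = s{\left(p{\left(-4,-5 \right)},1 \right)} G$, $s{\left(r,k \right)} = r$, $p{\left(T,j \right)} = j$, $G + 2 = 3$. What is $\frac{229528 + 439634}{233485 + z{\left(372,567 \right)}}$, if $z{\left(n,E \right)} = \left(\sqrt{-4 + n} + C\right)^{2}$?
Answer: $\frac{39125567559}{13674720521} + \frac{6691620 \sqrt{23}}{13674720521} \approx 2.8635$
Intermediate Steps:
$G = 1$ ($G = -2 + 3 = 1$)
$C = -5$ ($C = \left(-5\right) 1 = -5$)
$z{\left(n,E \right)} = \left(-5 + \sqrt{-4 + n}\right)^{2}$ ($z{\left(n,E \right)} = \left(\sqrt{-4 + n} - 5\right)^{2} = \left(-5 + \sqrt{-4 + n}\right)^{2}$)
$\frac{229528 + 439634}{233485 + z{\left(372,567 \right)}} = \frac{229528 + 439634}{233485 + \left(-5 + \sqrt{-4 + 372}\right)^{2}} = \frac{669162}{233485 + \left(-5 + \sqrt{368}\right)^{2}} = \frac{669162}{233485 + \left(-5 + 4 \sqrt{23}\right)^{2}}$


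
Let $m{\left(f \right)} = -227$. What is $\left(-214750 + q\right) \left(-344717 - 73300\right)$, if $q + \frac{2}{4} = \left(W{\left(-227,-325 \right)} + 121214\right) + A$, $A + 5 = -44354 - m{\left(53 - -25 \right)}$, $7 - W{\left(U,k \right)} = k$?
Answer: $\frac{114817983441}{2} \approx 5.7409 \cdot 10^{10}$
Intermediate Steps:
$W{\left(U,k \right)} = 7 - k$
$A = -44132$ ($A = -5 - 44127 = -44132$)
$q = \frac{154827}{2}$ ($q = - \frac{1}{2} + \left(\left(\left(7 - -325\right) + 121214\right) - 44132\right) = - \frac{1}{2} + \left(\left(\left(7 + 325\right) + 121214\right) - 44132\right) = - \frac{1}{2} + \left(\left(332 + 121214\right) - 44132\right) = - \frac{1}{2} + \left(121546 - 44132\right) = - \frac{1}{2} + 77414 = \frac{154827}{2} \approx 77414.0$)
$\left(-214750 + q\right) \left(-344717 - 73300\right) = \left(-214750 + \frac{154827}{2}\right) \left(-344717 - 73300\right) = \left(- \frac{274673}{2}\right) \left(-418017\right) = \frac{114817983441}{2}$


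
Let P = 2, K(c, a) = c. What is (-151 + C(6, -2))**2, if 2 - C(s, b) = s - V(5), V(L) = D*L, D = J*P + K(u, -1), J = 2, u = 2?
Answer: 15625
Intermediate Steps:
D = 6 (D = 2*2 + 2 = 4 + 2 = 6)
V(L) = 6*L
C(s, b) = 32 - s (C(s, b) = 2 - (s - 6*5) = 2 - (s - 1*30) = 2 - (s - 30) = 2 - (-30 + s) = 2 + (30 - s) = 32 - s)
(-151 + C(6, -2))**2 = (-151 + (32 - 1*6))**2 = (-151 + (32 - 6))**2 = (-151 + 26)**2 = (-125)**2 = 15625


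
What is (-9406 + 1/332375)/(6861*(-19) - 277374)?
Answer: 3126319249/135520255875 ≈ 0.023069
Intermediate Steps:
(-9406 + 1/332375)/(6861*(-19) - 277374) = (-9406 + 1/332375)/(-130359 - 277374) = -3126319249/332375/(-407733) = -3126319249/332375*(-1/407733) = 3126319249/135520255875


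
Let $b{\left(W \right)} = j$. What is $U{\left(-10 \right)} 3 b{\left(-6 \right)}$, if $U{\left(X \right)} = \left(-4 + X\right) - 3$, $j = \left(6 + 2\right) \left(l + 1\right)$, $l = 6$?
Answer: $-2856$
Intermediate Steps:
$j = 56$ ($j = \left(6 + 2\right) \left(6 + 1\right) = 8 \cdot 7 = 56$)
$b{\left(W \right)} = 56$
$U{\left(X \right)} = -7 + X$
$U{\left(-10 \right)} 3 b{\left(-6 \right)} = \left(-7 - 10\right) 3 \cdot 56 = \left(-17\right) 3 \cdot 56 = \left(-51\right) 56 = -2856$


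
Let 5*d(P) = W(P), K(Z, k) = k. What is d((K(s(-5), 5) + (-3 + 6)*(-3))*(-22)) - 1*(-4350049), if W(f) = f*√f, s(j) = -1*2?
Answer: 4350049 + 176*√22/5 ≈ 4.3502e+6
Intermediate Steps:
s(j) = -2
W(f) = f^(3/2)
d(P) = P^(3/2)/5
d((K(s(-5), 5) + (-3 + 6)*(-3))*(-22)) - 1*(-4350049) = ((5 + (-3 + 6)*(-3))*(-22))^(3/2)/5 - 1*(-4350049) = ((5 + 3*(-3))*(-22))^(3/2)/5 + 4350049 = ((5 - 9)*(-22))^(3/2)/5 + 4350049 = (-4*(-22))^(3/2)/5 + 4350049 = 88^(3/2)/5 + 4350049 = (176*√22)/5 + 4350049 = 176*√22/5 + 4350049 = 4350049 + 176*√22/5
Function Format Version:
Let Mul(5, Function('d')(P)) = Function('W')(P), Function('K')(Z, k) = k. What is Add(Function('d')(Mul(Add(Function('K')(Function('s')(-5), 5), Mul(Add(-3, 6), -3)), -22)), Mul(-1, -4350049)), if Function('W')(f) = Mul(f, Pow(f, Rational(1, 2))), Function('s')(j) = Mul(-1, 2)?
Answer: Add(4350049, Mul(Rational(176, 5), Pow(22, Rational(1, 2)))) ≈ 4.3502e+6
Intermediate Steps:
Function('s')(j) = -2
Function('W')(f) = Pow(f, Rational(3, 2))
Function('d')(P) = Mul(Rational(1, 5), Pow(P, Rational(3, 2)))
Add(Function('d')(Mul(Add(Function('K')(Function('s')(-5), 5), Mul(Add(-3, 6), -3)), -22)), Mul(-1, -4350049)) = Add(Mul(Rational(1, 5), Pow(Mul(Add(5, Mul(Add(-3, 6), -3)), -22), Rational(3, 2))), Mul(-1, -4350049)) = Add(Mul(Rational(1, 5), Pow(Mul(Add(5, Mul(3, -3)), -22), Rational(3, 2))), 4350049) = Add(Mul(Rational(1, 5), Pow(Mul(Add(5, -9), -22), Rational(3, 2))), 4350049) = Add(Mul(Rational(1, 5), Pow(Mul(-4, -22), Rational(3, 2))), 4350049) = Add(Mul(Rational(1, 5), Pow(88, Rational(3, 2))), 4350049) = Add(Mul(Rational(1, 5), Mul(176, Pow(22, Rational(1, 2)))), 4350049) = Add(Mul(Rational(176, 5), Pow(22, Rational(1, 2))), 4350049) = Add(4350049, Mul(Rational(176, 5), Pow(22, Rational(1, 2))))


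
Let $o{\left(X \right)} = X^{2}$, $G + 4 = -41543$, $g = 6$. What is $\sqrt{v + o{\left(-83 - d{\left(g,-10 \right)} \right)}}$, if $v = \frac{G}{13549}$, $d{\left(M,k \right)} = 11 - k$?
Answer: $\frac{\sqrt{1984988616913}}{13549} \approx 103.99$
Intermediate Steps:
$G = -41547$ ($G = -4 - 41543 = -41547$)
$v = - \frac{41547}{13549} \approx -3.0664$
$\sqrt{v + o{\left(-83 - d{\left(g,-10 \right)} \right)}} = \sqrt{- \frac{41547}{13549} + \left(-83 - \left(11 - -10\right)\right)^{2}} = \sqrt{- \frac{41547}{13549} + \left(-83 - \left(11 + 10\right)\right)^{2}} = \sqrt{- \frac{41547}{13549} + \left(-83 - 21\right)^{2}} = \sqrt{- \frac{41547}{13549} + \left(-104\right)^{2}} = \sqrt{- \frac{41547}{13549} + 10816} = \sqrt{\frac{146504437}{13549}} = \frac{\sqrt{1984988616913}}{13549}$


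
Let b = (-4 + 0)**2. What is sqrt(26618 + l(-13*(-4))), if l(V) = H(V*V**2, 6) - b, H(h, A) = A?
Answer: 4*sqrt(1663) ≈ 163.12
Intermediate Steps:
b = 16 (b = (-4)**2 = 16)
l(V) = -10 (l(V) = 6 - 1*16 = 6 - 16 = -10)
sqrt(26618 + l(-13*(-4))) = sqrt(26618 - 10) = sqrt(26608) = 4*sqrt(1663)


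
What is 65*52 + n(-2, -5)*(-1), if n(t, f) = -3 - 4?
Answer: 3387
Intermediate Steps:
n(t, f) = -7
65*52 + n(-2, -5)*(-1) = 65*52 - 7*(-1) = 3380 + 7 = 3387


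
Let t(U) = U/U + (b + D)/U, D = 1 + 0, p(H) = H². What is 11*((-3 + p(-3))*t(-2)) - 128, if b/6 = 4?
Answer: -887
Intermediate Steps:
b = 24 (b = 6*4 = 24)
D = 1
t(U) = 1 + 25/U (t(U) = U/U + (24 + 1)/U = 1 + 25/U)
11*((-3 + p(-3))*t(-2)) - 128 = 11*((-3 + (-3)²)*((25 - 2)/(-2))) - 128 = 11*((-3 + 9)*(-½*23)) - 128 = 11*(6*(-23/2)) - 128 = 11*(-69) - 128 = -759 - 128 = -887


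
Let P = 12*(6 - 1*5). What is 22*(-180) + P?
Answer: -3948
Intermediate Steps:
P = 12 (P = 12*(6 - 5) = 12*1 = 12)
22*(-180) + P = 22*(-180) + 12 = -3960 + 12 = -3948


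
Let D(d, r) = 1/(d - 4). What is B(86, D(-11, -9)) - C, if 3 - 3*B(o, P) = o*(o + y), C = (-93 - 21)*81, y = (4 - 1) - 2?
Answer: 6741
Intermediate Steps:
y = 1 (y = 3 - 2 = 1)
C = -9234 (C = -114*81 = -9234)
D(d, r) = 1/(-4 + d)
B(o, P) = 1 - o*(1 + o)/3 (B(o, P) = 1 - o*(o + 1)/3 = 1 - o*(1 + o)/3)
B(86, D(-11, -9)) - C = (1 - 1/3*86 - 1/3*86**2) - 1*(-9234) = (1 - 86/3 - 1/3*7396) + 9234 = (1 - 86/3 - 7396/3) + 9234 = -2493 + 9234 = 6741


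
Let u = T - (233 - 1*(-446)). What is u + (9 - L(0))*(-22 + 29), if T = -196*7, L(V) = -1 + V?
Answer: -1981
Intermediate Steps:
T = -1372
u = -2051 (u = -1372 - (233 - 1*(-446)) = -1372 - (233 + 446) = -1372 - 1*679 = -1372 - 679 = -2051)
u + (9 - L(0))*(-22 + 29) = -2051 + (9 - (-1 + 0))*(-22 + 29) = -2051 + (9 - 1*(-1))*7 = -2051 + (9 + 1)*7 = -2051 + 10*7 = -2051 + 70 = -1981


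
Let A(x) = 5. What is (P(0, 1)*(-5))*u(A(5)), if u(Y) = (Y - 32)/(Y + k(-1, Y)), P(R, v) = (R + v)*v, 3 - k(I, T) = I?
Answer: 15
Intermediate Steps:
k(I, T) = 3 - I
P(R, v) = v*(R + v)
u(Y) = (-32 + Y)/(4 + Y) (u(Y) = (Y - 32)/(Y + (3 - 1*(-1))) = (-32 + Y)/(Y + (3 + 1)) = (-32 + Y)/(Y + 4) = (-32 + Y)/(4 + Y))
(P(0, 1)*(-5))*u(A(5)) = ((1*(0 + 1))*(-5))*((-32 + 5)/(4 + 5)) = ((1*1)*(-5))*(-27/9) = (1*(-5))*((⅑)*(-27)) = -5*(-3) = 15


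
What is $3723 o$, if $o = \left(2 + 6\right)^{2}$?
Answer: $238272$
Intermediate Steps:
$o = 64$ ($o = 8^{2} = 64$)
$3723 o = 3723 \cdot 64 = 238272$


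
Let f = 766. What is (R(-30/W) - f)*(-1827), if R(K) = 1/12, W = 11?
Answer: 5597319/4 ≈ 1.3993e+6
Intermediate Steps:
R(K) = 1/12
(R(-30/W) - f)*(-1827) = (1/12 - 1*766)*(-1827) = (1/12 - 766)*(-1827) = -9191/12*(-1827) = 5597319/4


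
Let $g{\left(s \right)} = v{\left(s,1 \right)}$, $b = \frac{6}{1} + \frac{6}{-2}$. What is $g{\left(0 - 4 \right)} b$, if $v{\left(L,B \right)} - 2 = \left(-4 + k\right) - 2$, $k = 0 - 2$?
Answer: $-18$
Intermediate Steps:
$k = -2$ ($k = 0 - 2 = -2$)
$b = 3$ ($b = 6 \cdot 1 + 6 \left(- \frac{1}{2}\right) = 6 - 3 = 3$)
$v{\left(L,B \right)} = -6$ ($v{\left(L,B \right)} = 2 - 8 = -6$)
$g{\left(s \right)} = -6$
$g{\left(0 - 4 \right)} b = \left(-6\right) 3 = -18$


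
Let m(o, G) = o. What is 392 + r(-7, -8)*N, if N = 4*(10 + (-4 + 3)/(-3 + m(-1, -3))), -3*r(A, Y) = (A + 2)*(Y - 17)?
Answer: -3949/3 ≈ -1316.3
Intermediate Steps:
r(A, Y) = -(-17 + Y)*(2 + A)/3 (r(A, Y) = -(A + 2)*(Y - 17)/3 = -(2 + A)*(-17 + Y)/3 = -(-17 + Y)*(2 + A)/3)
N = 41 (N = 4*(10 + (-4 + 3)/(-3 - 1)) = 4*(10 - 1/(-4)) = 4*(10 - 1*(-¼)) = 4*(10 + ¼) = 4*(41/4) = 41)
392 + r(-7, -8)*N = 392 + (34/3 - ⅔*(-8) + (17/3)*(-7) - ⅓*(-7)*(-8))*41 = 392 + (34/3 + 16/3 - 119/3 - 56/3)*41 = 392 - 125/3*41 = 392 - 5125/3 = -3949/3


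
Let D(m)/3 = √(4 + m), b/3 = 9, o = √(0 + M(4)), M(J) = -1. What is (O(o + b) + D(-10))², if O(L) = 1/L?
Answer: (27 - I + 2190*I*√6)²/532900 ≈ -53.979 + 0.54348*I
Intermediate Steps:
o = I (o = √(0 - 1) = √(-1) = I ≈ 1.0*I)
b = 27 (b = 3*9 = 27)
D(m) = 3*√(4 + m)
(O(o + b) + D(-10))² = (1/(I + 27) + 3*√(4 - 10))² = (1/(27 + I) + 3*√(-6))² = ((27 - I)/730 + 3*(I*√6))² = ((27 - I)/730 + 3*I*√6)²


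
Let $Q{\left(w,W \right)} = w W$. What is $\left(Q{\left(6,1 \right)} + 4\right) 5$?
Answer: $50$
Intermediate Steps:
$Q{\left(w,W \right)} = W w$
$\left(Q{\left(6,1 \right)} + 4\right) 5 = \left(1 \cdot 6 + 4\right) 5 = \left(6 + 4\right) 5 = 10 \cdot 5 = 50$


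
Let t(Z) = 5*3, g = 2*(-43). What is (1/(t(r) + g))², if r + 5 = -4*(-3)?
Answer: 1/5041 ≈ 0.00019837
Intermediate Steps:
g = -86
r = 7 (r = -5 - 4*(-3) = -5 + 12 = 7)
t(Z) = 15
(1/(t(r) + g))² = (1/(15 - 86))² = (1/(-71))² = (-1/71)² = 1/5041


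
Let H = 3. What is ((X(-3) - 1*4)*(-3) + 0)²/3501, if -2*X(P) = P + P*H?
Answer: 4/389 ≈ 0.010283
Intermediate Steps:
X(P) = -2*P (X(P) = -(P + P*3)/2 = -(P + 3*P)/2 = -2*P)
((X(-3) - 1*4)*(-3) + 0)²/3501 = ((-2*(-3) - 1*4)*(-3) + 0)²/3501 = ((6 - 4)*(-3) + 0)²*(1/3501) = (2*(-3) + 0)²*(1/3501) = (-6 + 0)²*(1/3501) = (-6)²*(1/3501) = 36*(1/3501) = 4/389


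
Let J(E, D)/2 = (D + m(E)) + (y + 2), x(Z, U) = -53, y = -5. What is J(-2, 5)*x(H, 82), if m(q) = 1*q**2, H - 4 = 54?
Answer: -636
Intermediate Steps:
H = 58 (H = 4 + 54 = 58)
m(q) = q**2
J(E, D) = -6 + 2*D + 2*E**2 (J(E, D) = 2*((D + E**2) + (-5 + 2)) = 2*((D + E**2) - 3) = 2*(-3 + D + E**2) = -6 + 2*D + 2*E**2)
J(-2, 5)*x(H, 82) = (-6 + 2*5 + 2*(-2)**2)*(-53) = (-6 + 10 + 2*4)*(-53) = (-6 + 10 + 8)*(-53) = 12*(-53) = -636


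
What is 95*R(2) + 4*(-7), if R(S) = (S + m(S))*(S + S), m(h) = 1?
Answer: 1112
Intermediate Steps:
R(S) = 2*S*(1 + S) (R(S) = (S + 1)*(S + S) = (1 + S)*(2*S) = 2*S*(1 + S))
95*R(2) + 4*(-7) = 95*(2*2*(1 + 2)) + 4*(-7) = 95*(2*2*3) - 28 = 95*12 - 28 = 1140 - 28 = 1112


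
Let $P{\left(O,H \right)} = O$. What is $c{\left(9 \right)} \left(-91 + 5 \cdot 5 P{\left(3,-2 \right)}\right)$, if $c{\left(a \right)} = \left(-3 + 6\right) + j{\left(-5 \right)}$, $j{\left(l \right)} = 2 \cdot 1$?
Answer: $-80$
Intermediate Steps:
$j{\left(l \right)} = 2$
$c{\left(a \right)} = 5$ ($c{\left(a \right)} = \left(-3 + 6\right) + 2 = 3 + 2 = 5$)
$c{\left(9 \right)} \left(-91 + 5 \cdot 5 P{\left(3,-2 \right)}\right) = 5 \left(-91 + 5 \cdot 5 \cdot 3\right) = 5 \left(-91 + 25 \cdot 3\right) = 5 \left(-91 + 75\right) = 5 \left(-16\right) = -80$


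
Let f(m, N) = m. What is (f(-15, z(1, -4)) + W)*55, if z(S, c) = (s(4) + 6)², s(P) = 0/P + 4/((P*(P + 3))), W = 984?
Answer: 53295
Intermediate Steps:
s(P) = 4/(P*(3 + P)) (s(P) = 0 + 4/((P*(3 + P))) = 0 + 4*(1/(P*(3 + P))) = 0 + 4/(P*(3 + P)) = 4/(P*(3 + P)))
z(S, c) = 1849/49 (z(S, c) = (4/(4*(3 + 4)) + 6)² = (4*(¼)/7 + 6)² = (4*(¼)*(⅐) + 6)² = (⅐ + 6)² = (43/7)² = 1849/49)
(f(-15, z(1, -4)) + W)*55 = (-15 + 984)*55 = 969*55 = 53295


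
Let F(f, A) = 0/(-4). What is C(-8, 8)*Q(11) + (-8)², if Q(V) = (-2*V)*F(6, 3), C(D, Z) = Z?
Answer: 64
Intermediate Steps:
F(f, A) = 0 (F(f, A) = 0*(-¼) = 0)
Q(V) = 0 (Q(V) = -2*V*0 = 0)
C(-8, 8)*Q(11) + (-8)² = 8*0 + (-8)² = 0 + 64 = 64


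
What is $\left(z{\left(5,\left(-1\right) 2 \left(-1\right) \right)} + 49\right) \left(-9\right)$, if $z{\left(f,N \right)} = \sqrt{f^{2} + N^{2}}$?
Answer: $-441 - 9 \sqrt{29} \approx -489.47$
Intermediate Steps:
$z{\left(f,N \right)} = \sqrt{N^{2} + f^{2}}$
$\left(z{\left(5,\left(-1\right) 2 \left(-1\right) \right)} + 49\right) \left(-9\right) = \left(\sqrt{\left(\left(-1\right) 2 \left(-1\right)\right)^{2} + 5^{2}} + 49\right) \left(-9\right) = \left(\sqrt{\left(\left(-2\right) \left(-1\right)\right)^{2} + 25} + 49\right) \left(-9\right) = \left(\sqrt{2^{2} + 25} + 49\right) \left(-9\right) = \left(\sqrt{4 + 25} + 49\right) \left(-9\right) = \left(\sqrt{29} + 49\right) \left(-9\right) = \left(49 + \sqrt{29}\right) \left(-9\right) = -441 - 9 \sqrt{29}$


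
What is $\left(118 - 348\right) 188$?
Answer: $-43240$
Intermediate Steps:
$\left(118 - 348\right) 188 = \left(-230\right) 188 = -43240$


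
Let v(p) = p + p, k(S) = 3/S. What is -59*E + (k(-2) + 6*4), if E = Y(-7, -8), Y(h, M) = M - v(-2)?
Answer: 517/2 ≈ 258.50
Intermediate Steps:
v(p) = 2*p
Y(h, M) = 4 + M (Y(h, M) = M - 2*(-2) = M - 1*(-4) = M + 4 = 4 + M)
E = -4 (E = 4 - 8 = -4)
-59*E + (k(-2) + 6*4) = -59*(-4) + (3/(-2) + 6*4) = 236 + (3*(-1/2) + 24) = 236 + (-3/2 + 24) = 236 + 45/2 = 517/2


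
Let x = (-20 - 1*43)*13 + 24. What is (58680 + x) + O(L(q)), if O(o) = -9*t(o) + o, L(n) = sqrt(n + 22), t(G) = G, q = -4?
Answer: 57885 - 24*sqrt(2) ≈ 57851.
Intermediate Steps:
x = -795 (x = (-20 - 43)*13 + 24 = -63*13 + 24 = -819 + 24 = -795)
L(n) = sqrt(22 + n)
O(o) = -8*o (O(o) = -9*o + o = -8*o)
(58680 + x) + O(L(q)) = (58680 - 795) - 8*sqrt(22 - 4) = 57885 - 24*sqrt(2)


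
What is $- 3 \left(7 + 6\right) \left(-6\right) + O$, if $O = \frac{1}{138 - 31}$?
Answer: $\frac{25039}{107} \approx 234.01$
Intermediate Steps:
$O = \frac{1}{107} \approx 0.0093458$
$- 3 \left(7 + 6\right) \left(-6\right) + O = - 3 \left(7 + 6\right) \left(-6\right) + \frac{1}{107} = - 3 \cdot 13 \left(-6\right) + \frac{1}{107} = \left(-3\right) \left(-78\right) + \frac{1}{107} = 234 + \frac{1}{107} = \frac{25039}{107}$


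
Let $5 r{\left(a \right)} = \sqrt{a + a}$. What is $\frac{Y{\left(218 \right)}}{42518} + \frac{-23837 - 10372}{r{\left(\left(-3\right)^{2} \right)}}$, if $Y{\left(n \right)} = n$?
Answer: $\frac{109}{21259} - \frac{57015 \sqrt{2}}{2} \approx -40316.0$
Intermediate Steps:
$r{\left(a \right)} = \frac{\sqrt{2} \sqrt{a}}{5}$ ($r{\left(a \right)} = \frac{\sqrt{a + a}}{5} = \frac{\sqrt{2 a}}{5} = \frac{\sqrt{2} \sqrt{a}}{5}$)
$\frac{Y{\left(218 \right)}}{42518} + \frac{-23837 - 10372}{r{\left(\left(-3\right)^{2} \right)}} = \frac{218}{42518} + \frac{-23837 - 10372}{\frac{1}{5} \sqrt{2} \sqrt{\left(-3\right)^{2}}} = 218 \cdot \frac{1}{42518} + \frac{-23837 - 10372}{\frac{1}{5} \sqrt{2} \sqrt{9}} = \frac{109}{21259} - \frac{34209}{\frac{1}{5} \sqrt{2} \cdot 3} = \frac{109}{21259} - \frac{34209}{\frac{3}{5} \sqrt{2}} = \frac{109}{21259} - 34209 \frac{5 \sqrt{2}}{6} = \frac{109}{21259} - \frac{57015 \sqrt{2}}{2}$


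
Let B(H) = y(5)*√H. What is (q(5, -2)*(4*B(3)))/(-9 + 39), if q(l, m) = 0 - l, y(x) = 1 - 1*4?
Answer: 2*√3 ≈ 3.4641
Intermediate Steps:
y(x) = -3 (y(x) = 1 - 4 = -3)
B(H) = -3*√H
q(l, m) = -l
(q(5, -2)*(4*B(3)))/(-9 + 39) = ((-1*5)*(4*(-3*√3)))/(-9 + 39) = -(-60)*√3/30 = (60*√3)*(1/30) = 2*√3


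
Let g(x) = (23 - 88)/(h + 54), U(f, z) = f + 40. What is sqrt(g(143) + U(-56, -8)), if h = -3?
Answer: I*sqrt(44931)/51 ≈ 4.1563*I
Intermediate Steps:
U(f, z) = 40 + f
g(x) = -65/51 (g(x) = (23 - 88)/(-3 + 54) = -65/51)
sqrt(g(143) + U(-56, -8)) = sqrt(-65/51 + (40 - 56)) = sqrt(-65/51 - 16) = sqrt(-881/51) = I*sqrt(44931)/51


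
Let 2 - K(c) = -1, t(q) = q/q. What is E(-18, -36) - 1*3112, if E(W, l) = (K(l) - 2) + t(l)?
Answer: -3110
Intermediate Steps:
t(q) = 1
K(c) = 3 (K(c) = 2 - 1*(-1) = 2 + 1 = 3)
E(W, l) = 2 (E(W, l) = (3 - 2) + 1 = 1 + 1 = 2)
E(-18, -36) - 1*3112 = 2 - 1*3112 = 2 - 3112 = -3110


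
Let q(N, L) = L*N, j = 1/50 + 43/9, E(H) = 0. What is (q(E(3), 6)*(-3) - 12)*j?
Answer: -4318/75 ≈ -57.573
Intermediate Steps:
j = 2159/450 (j = 1*(1/50) + 43*(1/9) = 1/50 + 43/9 = 2159/450 ≈ 4.7978)
(q(E(3), 6)*(-3) - 12)*j = ((6*0)*(-3) - 12)*(2159/450) = (0*(-3) - 12)*(2159/450) = (0 - 12)*(2159/450) = -12*2159/450 = -4318/75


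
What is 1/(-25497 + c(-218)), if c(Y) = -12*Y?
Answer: -1/22881 ≈ -4.3704e-5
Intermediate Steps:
1/(-25497 + c(-218)) = 1/(-25497 - 12*(-218)) = 1/(-25497 + 2616) = 1/(-22881) = -1/22881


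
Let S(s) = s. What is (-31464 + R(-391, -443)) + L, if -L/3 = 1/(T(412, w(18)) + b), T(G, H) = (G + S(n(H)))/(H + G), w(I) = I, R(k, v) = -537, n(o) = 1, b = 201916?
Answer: -926154733861/28941431 ≈ -32001.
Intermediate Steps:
T(G, H) = (1 + G)/(G + H) (T(G, H) = (G + 1)/(H + G) = (1 + G)/(G + H))
L = -430/28941431 (L = -3/((1 + 412)/(412 + 18) + 201916) = -3/(413/430 + 201916) = -3/86824293/430 = -3*430/86824293 = -430/28941431 ≈ -1.4858e-5)
(-31464 + R(-391, -443)) + L = (-31464 - 537) - 430/28941431 = -32001 - 430/28941431 = -926154733861/28941431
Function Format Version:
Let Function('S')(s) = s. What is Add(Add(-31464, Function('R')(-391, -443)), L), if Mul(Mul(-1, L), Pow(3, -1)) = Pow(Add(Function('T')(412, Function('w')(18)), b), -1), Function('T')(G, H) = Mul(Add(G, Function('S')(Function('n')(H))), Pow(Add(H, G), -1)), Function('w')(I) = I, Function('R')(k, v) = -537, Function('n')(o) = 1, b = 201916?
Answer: Rational(-926154733861, 28941431) ≈ -32001.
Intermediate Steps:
Function('T')(G, H) = Mul(Pow(Add(G, H), -1), Add(1, G)) (Function('T')(G, H) = Mul(Add(G, 1), Pow(Add(H, G), -1)) = Mul(Add(1, G), Pow(Add(G, H), -1)) = Mul(Pow(Add(G, H), -1), Add(1, G)))
L = Rational(-430, 28941431) (L = Mul(-3, Pow(Add(Mul(Pow(Add(412, 18), -1), Add(1, 412)), 201916), -1)) = Mul(-3, Pow(Add(Mul(Pow(430, -1), 413), 201916), -1)) = Mul(-3, Pow(Add(Mul(Rational(1, 430), 413), 201916), -1)) = Mul(-3, Pow(Add(Rational(413, 430), 201916), -1)) = Mul(-3, Pow(Rational(86824293, 430), -1)) = Mul(-3, Rational(430, 86824293)) = Rational(-430, 28941431) ≈ -1.4858e-5)
Add(Add(-31464, Function('R')(-391, -443)), L) = Add(Add(-31464, -537), Rational(-430, 28941431)) = Add(-32001, Rational(-430, 28941431)) = Rational(-926154733861, 28941431)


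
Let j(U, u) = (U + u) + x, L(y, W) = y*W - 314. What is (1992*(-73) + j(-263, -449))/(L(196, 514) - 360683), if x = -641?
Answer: 6989/12393 ≈ 0.56395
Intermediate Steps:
L(y, W) = -314 + W*y (L(y, W) = W*y - 314 = -314 + W*y)
j(U, u) = -641 + U + u (j(U, u) = (U + u) - 641 = -641 + U + u)
(1992*(-73) + j(-263, -449))/(L(196, 514) - 360683) = (1992*(-73) + (-641 - 263 - 449))/((-314 + 514*196) - 360683) = (-145416 - 1353)/((-314 + 100744) - 360683) = -146769/(100430 - 360683) = -146769/(-260253) = -146769*(-1/260253) = 6989/12393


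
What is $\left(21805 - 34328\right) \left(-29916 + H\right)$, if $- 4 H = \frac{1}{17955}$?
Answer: $\frac{3843786579469}{10260} \approx 3.7464 \cdot 10^{8}$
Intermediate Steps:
$H = - \frac{1}{71820}$ ($H = - \frac{1}{4 \cdot 17955} = \left(- \frac{1}{4}\right) \frac{1}{17955} = - \frac{1}{71820} \approx -1.3924 \cdot 10^{-5}$)
$\left(21805 - 34328\right) \left(-29916 + H\right) = \left(21805 - 34328\right) \left(-29916 - \frac{1}{71820}\right) = \left(-12523\right) \left(- \frac{2148567121}{71820}\right) = \frac{3843786579469}{10260}$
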